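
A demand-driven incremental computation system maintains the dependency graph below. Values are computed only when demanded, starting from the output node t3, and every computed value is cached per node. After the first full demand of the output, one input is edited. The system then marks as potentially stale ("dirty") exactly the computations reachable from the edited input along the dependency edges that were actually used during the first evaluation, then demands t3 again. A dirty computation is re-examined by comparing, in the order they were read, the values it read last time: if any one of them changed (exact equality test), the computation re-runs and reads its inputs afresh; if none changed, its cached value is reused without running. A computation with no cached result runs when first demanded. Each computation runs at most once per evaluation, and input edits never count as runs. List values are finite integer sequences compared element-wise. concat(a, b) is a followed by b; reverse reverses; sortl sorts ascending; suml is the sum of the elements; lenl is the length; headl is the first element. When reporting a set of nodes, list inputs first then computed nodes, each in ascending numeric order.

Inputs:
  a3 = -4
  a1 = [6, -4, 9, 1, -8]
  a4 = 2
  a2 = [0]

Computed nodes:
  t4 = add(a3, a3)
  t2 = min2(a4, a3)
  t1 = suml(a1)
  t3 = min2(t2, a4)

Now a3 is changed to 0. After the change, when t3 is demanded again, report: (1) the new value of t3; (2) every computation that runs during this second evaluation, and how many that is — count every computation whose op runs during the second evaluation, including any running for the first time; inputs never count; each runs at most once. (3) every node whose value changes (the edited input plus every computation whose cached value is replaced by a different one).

New value of t3: 0.
Computations that run: t2, t3 — 2 in total.
Values that change: a3, t2, t3.

First evaluation (everything demanded from the output):
  t2 = min2(2, -4) = -4
  t3 = min2(-4, 2) = -4

Propagation after the edit:
  t2: runs — a3 -4->0; result 0.
  t3: runs — t2 -4->0; result 0.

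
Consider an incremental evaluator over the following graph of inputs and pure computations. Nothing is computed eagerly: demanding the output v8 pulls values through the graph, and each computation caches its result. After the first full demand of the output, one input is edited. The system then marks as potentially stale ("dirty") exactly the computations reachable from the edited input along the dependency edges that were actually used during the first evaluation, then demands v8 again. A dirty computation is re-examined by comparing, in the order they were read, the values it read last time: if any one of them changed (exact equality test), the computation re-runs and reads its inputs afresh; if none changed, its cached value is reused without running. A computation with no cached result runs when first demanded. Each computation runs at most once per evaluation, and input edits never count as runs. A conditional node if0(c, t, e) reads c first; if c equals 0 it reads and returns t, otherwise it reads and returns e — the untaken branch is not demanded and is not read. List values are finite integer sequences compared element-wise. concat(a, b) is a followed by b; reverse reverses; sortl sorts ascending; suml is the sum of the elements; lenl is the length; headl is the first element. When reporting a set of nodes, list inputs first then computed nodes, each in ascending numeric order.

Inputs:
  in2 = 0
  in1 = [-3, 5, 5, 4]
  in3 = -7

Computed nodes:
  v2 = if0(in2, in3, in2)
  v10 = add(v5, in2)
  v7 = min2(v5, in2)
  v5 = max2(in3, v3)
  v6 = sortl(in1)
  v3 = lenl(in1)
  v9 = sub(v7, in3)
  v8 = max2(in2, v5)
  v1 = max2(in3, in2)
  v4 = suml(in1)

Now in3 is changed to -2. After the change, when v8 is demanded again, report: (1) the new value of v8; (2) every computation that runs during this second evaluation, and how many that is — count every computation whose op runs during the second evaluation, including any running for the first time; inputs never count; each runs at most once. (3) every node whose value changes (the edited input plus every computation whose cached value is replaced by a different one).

v8 now evaluates to 4.
Run set: v5 (1 run).
Changed values: in3.
The important point: v5 recomputes to an identical value, and the output ends up unchanged.

Initial pass — values computed on the first demand:
  v3 = lenl([-3, 5, 5, 4]) = 4
  v5 = max2(-7, 4) = 4
  v8 = max2(0, 4) = 4

Second demand — change propagation:
  v5: re-runs because in3 -7->-2; new result 4 (unchanged).
  v8: re-examined; everything it read last time is the same (in2 unchanged, v5 unchanged) — cache 4 kept, no run.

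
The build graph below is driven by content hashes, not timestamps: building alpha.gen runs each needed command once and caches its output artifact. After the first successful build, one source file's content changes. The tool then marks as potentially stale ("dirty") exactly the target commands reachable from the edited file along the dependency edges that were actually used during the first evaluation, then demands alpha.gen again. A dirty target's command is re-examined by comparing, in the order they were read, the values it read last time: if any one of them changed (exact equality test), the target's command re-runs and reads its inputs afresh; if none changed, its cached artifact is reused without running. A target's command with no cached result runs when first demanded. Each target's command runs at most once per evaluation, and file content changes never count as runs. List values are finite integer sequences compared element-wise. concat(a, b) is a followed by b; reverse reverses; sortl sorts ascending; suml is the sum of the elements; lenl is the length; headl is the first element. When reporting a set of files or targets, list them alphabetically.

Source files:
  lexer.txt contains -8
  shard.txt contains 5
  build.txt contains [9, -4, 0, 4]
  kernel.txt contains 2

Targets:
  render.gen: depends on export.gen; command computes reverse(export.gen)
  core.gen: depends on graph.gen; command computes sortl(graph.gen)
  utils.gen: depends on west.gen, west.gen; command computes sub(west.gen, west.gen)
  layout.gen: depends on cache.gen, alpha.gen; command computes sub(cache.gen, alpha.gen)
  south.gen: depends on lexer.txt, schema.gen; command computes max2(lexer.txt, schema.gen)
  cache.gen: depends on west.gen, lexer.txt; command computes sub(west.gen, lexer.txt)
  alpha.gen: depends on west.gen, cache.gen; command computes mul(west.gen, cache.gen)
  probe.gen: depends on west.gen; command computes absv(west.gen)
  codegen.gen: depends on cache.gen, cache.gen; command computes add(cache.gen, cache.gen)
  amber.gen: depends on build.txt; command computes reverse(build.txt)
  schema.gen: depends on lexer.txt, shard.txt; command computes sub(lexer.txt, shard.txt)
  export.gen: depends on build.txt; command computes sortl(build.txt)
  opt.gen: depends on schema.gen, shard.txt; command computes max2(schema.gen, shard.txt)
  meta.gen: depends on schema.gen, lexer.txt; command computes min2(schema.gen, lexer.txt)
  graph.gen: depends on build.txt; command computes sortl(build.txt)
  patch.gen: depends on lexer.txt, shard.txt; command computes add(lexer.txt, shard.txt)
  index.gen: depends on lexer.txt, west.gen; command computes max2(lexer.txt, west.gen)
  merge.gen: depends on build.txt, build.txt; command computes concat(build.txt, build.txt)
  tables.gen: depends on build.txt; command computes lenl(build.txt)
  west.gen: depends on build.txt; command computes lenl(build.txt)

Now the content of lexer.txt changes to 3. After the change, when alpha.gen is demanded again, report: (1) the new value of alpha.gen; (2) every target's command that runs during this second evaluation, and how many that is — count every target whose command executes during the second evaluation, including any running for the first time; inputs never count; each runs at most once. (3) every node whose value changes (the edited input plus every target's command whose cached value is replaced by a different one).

Initial pass — values computed on the first demand:
  west.gen = lenl([9, -4, 0, 4]) = 4
  cache.gen = sub(4, -8) = 12
  alpha.gen = mul(4, 12) = 48

Second demand — change propagation:
  cache.gen: re-runs because lexer.txt -8->3; new result 1.
  alpha.gen: re-runs because cache.gen 12->1; new result 4.

alpha.gen now evaluates to 4.
Run set: alpha.gen, cache.gen (2 run).
Changed values: alpha.gen, cache.gen, lexer.txt.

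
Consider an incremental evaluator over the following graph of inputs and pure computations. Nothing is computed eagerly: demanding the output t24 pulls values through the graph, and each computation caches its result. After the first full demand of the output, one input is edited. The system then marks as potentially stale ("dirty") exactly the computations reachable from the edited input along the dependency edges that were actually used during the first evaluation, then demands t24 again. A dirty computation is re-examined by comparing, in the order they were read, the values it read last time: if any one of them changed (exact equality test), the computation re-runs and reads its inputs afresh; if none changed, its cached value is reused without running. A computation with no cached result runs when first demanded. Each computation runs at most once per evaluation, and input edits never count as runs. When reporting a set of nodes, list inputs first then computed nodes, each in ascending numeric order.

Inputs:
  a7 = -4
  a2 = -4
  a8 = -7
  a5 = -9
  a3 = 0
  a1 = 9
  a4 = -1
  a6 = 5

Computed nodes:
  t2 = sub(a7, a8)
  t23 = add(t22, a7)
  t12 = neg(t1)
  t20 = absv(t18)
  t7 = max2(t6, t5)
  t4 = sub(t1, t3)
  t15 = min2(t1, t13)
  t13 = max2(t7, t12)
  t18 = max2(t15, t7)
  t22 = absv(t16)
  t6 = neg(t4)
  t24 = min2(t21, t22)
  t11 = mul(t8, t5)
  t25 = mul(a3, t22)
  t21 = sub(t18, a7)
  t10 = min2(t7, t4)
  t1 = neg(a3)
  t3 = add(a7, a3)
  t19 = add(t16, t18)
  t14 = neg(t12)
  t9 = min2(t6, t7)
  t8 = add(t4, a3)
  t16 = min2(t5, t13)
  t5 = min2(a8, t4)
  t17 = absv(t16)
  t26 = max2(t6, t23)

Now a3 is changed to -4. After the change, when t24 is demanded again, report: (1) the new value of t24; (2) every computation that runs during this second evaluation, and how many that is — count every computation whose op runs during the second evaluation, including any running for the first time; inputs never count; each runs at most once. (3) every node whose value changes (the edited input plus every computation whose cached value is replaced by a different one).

t24 now evaluates to 0.
Run set: t1, t3, t4, t5, t6, t7, t12, t13, t15, t16, t18, t21, t24 (13 run).
Changed values: a3, t1, t3, t4, t6, t7, t12, t13, t15, t18, t21, t24.
The important point: at t22 every value read last time is unchanged, so the dirty flag clears without a run.

Initial pass — values computed on the first demand:
  t1 = neg(0) = 0
  t3 = add(-4, 0) = -4
  t4 = sub(0, -4) = 4
  t5 = min2(-7, 4) = -7
  t6 = neg(4) = -4
  t7 = max2(-4, -7) = -4
  t12 = neg(0) = 0
  t13 = max2(-4, 0) = 0
  t15 = min2(0, 0) = 0
  t16 = min2(-7, 0) = -7
  t18 = max2(0, -4) = 0
  t21 = sub(0, -4) = 4
  t22 = absv(-7) = 7
  t24 = min2(4, 7) = 4

Second demand — change propagation:
  t1: re-runs because a3 0->-4; new result 4.
  t3: re-runs because a3 0->-4; new result -8.
  t4: re-runs because t1 0->4; t3 -4->-8; new result 12.
  t5: re-runs because t4 4->12; new result -7 (unchanged).
  t6: re-runs because t4 4->12; new result -12.
  t7: re-runs because t6 -4->-12; new result -7.
  t12: re-runs because t1 0->4; new result -4.
  t13: re-runs because t7 -4->-7; t12 0->-4; new result -4.
  t15: re-runs because t1 0->4; t13 0->-4; new result -4.
  t16: re-runs because t13 0->-4; new result -7 (unchanged).
  t18: re-runs because t15 0->-4; t7 -4->-7; new result -4.
  t21: re-runs because t18 0->-4; new result 0.
  t22: re-examined; everything it read last time is the same (t16 unchanged) — cache 7 kept, no run.
  t24: re-runs because t21 4->0; new result 0.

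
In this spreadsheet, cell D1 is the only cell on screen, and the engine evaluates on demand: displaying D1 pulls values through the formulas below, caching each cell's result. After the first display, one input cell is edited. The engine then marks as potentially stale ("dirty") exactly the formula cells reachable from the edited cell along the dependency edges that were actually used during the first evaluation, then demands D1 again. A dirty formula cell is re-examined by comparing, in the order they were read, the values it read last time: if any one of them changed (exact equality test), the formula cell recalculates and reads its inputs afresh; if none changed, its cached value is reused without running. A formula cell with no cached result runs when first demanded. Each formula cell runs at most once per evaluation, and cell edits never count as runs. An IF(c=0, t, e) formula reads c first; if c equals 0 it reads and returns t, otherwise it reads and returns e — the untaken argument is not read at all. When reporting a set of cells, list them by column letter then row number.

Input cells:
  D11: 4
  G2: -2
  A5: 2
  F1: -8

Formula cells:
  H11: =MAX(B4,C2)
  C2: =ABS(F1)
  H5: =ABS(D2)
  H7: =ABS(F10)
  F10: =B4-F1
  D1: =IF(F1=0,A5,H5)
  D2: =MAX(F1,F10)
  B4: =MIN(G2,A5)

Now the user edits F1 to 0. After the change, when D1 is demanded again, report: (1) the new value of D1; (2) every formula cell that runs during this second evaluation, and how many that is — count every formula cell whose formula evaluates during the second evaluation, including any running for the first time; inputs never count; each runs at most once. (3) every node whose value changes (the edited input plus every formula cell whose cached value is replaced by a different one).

Initial pass — values computed on the first demand:
  B4 = MIN(-2, 2) = -2
  F10 = -2 - -8 = 6
  D2 = MAX(-8, 6) = 6
  H5 = ABS(6) = 6
  D1 = IF(F1=0: F1=-8 -> else branch H5) = 6

Second demand — change propagation:
  F10: dirty yet unreached — the second evaluation never asks for it.
  D2: dirty yet unreached — the second evaluation never asks for it.
  H5: dirty yet unreached — the second evaluation never asks for it.
  D1: re-runs because F1 -8->0; new result 2.

The important point: the flipped condition redirects demand; D2, F10, H5 are left stale, never re-checked.

D1 now evaluates to 2.
Run set: D1 (1 run).
Changed values: D1, F1.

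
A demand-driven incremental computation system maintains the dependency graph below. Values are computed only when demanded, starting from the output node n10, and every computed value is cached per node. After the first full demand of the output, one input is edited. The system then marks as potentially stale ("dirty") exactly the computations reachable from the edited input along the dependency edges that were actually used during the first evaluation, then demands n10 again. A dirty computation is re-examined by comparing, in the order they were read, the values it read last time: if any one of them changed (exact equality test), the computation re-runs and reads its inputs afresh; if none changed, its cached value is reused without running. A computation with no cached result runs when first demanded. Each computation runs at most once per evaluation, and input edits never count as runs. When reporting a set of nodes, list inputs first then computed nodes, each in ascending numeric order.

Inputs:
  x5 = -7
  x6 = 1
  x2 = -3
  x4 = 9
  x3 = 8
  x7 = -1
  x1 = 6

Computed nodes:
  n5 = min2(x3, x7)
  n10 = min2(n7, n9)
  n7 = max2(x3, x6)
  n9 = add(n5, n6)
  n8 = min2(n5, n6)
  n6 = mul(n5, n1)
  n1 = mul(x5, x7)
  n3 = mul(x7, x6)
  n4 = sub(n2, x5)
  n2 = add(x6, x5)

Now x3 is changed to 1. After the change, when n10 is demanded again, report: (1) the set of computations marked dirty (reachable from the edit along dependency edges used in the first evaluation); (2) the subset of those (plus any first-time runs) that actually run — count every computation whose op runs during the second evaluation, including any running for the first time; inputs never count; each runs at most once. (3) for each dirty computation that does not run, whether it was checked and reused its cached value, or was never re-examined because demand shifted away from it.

First evaluation (everything demanded from the output):
  n1 = mul(-7, -1) = 7
  n5 = min2(8, -1) = -1
  n6 = mul(-1, 7) = -7
  n7 = max2(8, 1) = 8
  n9 = add(-1, -7) = -8
  n10 = min2(8, -8) = -8

Propagation after the edit:
  n5: runs — x3 8->1; result -1 (same value as before).
  n6: checked — values it read are unchanged (n5 unchanged, n1 unchanged); reused cached -7 without running.
  n7: runs — x3 8->1; result 1.
  n9: checked — values it read are unchanged (n5 unchanged, n6 unchanged); reused cached -8 without running.
  n10: runs — n7 8->1; result -8 (same value as before).

Key observation: the cutoff stops propagation at n6 — its inputs' values are unchanged, so it reuses its cache.

Marked dirty: n5, n6, n7, n9, n10.
Computations that run: n5, n7, n10 — 3 in total.
Checked but reused from cache: n6, n9.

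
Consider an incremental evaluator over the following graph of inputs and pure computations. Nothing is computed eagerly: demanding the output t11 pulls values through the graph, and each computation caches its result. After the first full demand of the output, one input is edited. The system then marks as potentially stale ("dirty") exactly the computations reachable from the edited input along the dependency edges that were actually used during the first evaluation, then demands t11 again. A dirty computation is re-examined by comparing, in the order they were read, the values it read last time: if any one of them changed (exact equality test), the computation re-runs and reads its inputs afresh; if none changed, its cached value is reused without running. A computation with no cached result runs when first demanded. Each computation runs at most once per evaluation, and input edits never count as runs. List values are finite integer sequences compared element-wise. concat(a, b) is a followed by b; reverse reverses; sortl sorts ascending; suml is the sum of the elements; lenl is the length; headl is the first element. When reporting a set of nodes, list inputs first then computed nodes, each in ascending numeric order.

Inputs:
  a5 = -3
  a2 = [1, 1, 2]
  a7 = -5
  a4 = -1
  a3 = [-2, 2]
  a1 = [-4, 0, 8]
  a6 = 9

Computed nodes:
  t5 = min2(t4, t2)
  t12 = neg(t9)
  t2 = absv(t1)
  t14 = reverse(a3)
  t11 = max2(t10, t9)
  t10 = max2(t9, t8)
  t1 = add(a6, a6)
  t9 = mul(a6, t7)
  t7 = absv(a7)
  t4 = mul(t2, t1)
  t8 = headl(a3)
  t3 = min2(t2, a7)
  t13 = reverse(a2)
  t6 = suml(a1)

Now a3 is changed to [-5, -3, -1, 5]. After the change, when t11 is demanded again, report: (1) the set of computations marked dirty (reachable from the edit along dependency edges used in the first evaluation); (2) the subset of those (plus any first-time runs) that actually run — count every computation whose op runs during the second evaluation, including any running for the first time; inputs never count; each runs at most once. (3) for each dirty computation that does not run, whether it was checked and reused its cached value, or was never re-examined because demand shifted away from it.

Dirty set: t8, t10, t11.
Run set: t8, t10 (2 run).
Re-examined without running (cache reused): t11.
The important point: t10 recomputes to an identical value, and the output ends up unchanged.

Initial pass — values computed on the first demand:
  t7 = absv(-5) = 5
  t8 = headl([-2, 2]) = -2
  t9 = mul(9, 5) = 45
  t10 = max2(45, -2) = 45
  t11 = max2(45, 45) = 45

Second demand — change propagation:
  t8: re-runs because a3 [-2, 2]->[-5, -3, -1, 5]; new result -5.
  t10: re-runs because t8 -2->-5; new result 45 (unchanged).
  t11: re-examined; everything it read last time is the same (t10 unchanged, t9 unchanged) — cache 45 kept, no run.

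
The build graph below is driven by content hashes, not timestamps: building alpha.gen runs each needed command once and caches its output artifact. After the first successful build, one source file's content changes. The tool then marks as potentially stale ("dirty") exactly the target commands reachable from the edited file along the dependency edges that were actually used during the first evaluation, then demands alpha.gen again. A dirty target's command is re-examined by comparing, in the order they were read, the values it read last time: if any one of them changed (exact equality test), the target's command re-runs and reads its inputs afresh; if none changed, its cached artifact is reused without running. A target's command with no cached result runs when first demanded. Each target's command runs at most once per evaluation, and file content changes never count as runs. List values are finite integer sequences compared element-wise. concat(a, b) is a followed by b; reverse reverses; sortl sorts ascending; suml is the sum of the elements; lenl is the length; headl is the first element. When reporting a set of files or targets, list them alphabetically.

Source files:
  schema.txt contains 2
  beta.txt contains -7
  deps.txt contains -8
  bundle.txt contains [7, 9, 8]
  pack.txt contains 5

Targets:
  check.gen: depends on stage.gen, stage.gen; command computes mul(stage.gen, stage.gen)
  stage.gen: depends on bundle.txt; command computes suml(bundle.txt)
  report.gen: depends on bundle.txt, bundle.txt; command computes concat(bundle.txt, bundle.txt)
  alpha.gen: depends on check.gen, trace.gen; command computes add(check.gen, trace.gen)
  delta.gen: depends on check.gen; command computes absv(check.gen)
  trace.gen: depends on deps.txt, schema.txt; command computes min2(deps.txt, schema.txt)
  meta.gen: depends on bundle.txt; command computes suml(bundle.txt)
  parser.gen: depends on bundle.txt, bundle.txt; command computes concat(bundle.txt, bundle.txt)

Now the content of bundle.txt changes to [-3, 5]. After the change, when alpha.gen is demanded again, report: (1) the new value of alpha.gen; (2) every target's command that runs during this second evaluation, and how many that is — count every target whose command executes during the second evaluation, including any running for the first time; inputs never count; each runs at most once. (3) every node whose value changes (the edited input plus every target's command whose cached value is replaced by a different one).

alpha.gen now evaluates to -4.
Run set: alpha.gen, check.gen, stage.gen (3 run).
Changed values: alpha.gen, bundle.txt, check.gen, stage.gen.

Initial pass — values computed on the first demand:
  stage.gen = suml([7, 9, 8]) = 24
  check.gen = mul(24, 24) = 576
  trace.gen = min2(-8, 2) = -8
  alpha.gen = add(576, -8) = 568

Second demand — change propagation:
  stage.gen: re-runs because bundle.txt [7, 9, 8]->[-3, 5]; new result 2.
  check.gen: re-runs because stage.gen 24->2; stage.gen 24->2; new result 4.
  alpha.gen: re-runs because check.gen 576->4; new result -4.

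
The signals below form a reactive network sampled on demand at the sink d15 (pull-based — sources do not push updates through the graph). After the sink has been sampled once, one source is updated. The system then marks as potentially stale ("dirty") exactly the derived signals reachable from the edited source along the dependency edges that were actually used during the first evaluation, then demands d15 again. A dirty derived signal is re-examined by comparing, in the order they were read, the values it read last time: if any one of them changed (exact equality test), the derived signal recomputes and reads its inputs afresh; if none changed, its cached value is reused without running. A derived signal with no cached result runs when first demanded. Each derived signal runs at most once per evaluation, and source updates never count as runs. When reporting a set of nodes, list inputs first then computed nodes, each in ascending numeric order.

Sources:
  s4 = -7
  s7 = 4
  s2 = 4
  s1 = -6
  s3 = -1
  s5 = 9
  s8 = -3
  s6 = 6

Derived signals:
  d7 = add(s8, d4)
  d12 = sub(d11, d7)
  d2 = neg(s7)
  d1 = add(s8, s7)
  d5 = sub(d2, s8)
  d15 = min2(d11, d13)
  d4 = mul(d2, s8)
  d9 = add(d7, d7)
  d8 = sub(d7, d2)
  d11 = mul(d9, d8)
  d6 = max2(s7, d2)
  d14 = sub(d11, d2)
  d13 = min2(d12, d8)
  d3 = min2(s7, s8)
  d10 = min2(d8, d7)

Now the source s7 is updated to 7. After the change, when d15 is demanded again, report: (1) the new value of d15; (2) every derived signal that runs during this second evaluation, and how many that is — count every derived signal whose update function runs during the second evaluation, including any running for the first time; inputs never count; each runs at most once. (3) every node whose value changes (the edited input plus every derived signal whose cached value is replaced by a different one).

d15 now evaluates to 25.
Run set: d2, d4, d7, d8, d9, d11, d12, d13, d15 (9 run).
Changed values: s7, d2, d4, d7, d8, d9, d11, d12, d13, d15.

Initial pass — values computed on the first demand:
  d2 = neg(4) = -4
  d4 = mul(-4, -3) = 12
  d7 = add(-3, 12) = 9
  d8 = sub(9, -4) = 13
  d9 = add(9, 9) = 18
  d11 = mul(18, 13) = 234
  d12 = sub(234, 9) = 225
  d13 = min2(225, 13) = 13
  d15 = min2(234, 13) = 13

Second demand — change propagation:
  d2: re-runs because s7 4->7; new result -7.
  d4: re-runs because d2 -4->-7; new result 21.
  d7: re-runs because d4 12->21; new result 18.
  d8: re-runs because d7 9->18; d2 -4->-7; new result 25.
  d9: re-runs because d7 9->18; d7 9->18; new result 36.
  d11: re-runs because d9 18->36; d8 13->25; new result 900.
  d12: re-runs because d11 234->900; d7 9->18; new result 882.
  d13: re-runs because d12 225->882; d8 13->25; new result 25.
  d15: re-runs because d11 234->900; d13 13->25; new result 25.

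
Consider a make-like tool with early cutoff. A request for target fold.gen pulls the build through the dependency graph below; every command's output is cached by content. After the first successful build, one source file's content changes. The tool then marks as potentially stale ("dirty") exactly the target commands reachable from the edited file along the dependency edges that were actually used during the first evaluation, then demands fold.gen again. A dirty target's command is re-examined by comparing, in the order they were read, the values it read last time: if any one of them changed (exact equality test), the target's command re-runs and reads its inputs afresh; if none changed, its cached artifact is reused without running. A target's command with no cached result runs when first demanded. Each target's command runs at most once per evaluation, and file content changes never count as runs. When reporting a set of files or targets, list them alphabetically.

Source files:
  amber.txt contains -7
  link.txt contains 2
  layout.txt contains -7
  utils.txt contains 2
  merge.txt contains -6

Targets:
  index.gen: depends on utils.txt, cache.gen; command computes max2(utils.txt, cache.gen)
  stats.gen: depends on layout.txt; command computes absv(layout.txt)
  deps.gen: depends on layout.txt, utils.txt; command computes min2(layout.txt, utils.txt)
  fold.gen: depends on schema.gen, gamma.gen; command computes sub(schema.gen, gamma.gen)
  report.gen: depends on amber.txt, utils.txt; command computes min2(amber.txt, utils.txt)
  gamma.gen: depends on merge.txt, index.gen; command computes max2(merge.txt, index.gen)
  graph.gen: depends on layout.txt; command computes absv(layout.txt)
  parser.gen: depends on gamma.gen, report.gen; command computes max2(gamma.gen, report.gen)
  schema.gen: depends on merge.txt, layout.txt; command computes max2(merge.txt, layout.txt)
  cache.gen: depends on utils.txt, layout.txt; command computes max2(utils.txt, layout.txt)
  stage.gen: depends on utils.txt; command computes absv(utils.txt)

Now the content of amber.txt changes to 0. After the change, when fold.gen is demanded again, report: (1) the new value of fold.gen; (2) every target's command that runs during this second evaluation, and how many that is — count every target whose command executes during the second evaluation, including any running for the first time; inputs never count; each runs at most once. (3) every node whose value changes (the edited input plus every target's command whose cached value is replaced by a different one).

First demand of the output computes:
  cache.gen = max2(2, -7) = 2
  index.gen = max2(2, 2) = 2
  gamma.gen = max2(-6, 2) = 2
  schema.gen = max2(-6, -7) = -6
  fold.gen = sub(-6, 2) = -8

After the edit, cleaning proceeds:
  amber.txt only reaches undemanded nodes; the second demand re-runs nothing.

Note the shortcut — amber.txt feeds only undemanded nodes, so no recomputation happens.

Demanding fold.gen again yields -8.
0 target commands run: none.
The nodes whose values change: amber.txt.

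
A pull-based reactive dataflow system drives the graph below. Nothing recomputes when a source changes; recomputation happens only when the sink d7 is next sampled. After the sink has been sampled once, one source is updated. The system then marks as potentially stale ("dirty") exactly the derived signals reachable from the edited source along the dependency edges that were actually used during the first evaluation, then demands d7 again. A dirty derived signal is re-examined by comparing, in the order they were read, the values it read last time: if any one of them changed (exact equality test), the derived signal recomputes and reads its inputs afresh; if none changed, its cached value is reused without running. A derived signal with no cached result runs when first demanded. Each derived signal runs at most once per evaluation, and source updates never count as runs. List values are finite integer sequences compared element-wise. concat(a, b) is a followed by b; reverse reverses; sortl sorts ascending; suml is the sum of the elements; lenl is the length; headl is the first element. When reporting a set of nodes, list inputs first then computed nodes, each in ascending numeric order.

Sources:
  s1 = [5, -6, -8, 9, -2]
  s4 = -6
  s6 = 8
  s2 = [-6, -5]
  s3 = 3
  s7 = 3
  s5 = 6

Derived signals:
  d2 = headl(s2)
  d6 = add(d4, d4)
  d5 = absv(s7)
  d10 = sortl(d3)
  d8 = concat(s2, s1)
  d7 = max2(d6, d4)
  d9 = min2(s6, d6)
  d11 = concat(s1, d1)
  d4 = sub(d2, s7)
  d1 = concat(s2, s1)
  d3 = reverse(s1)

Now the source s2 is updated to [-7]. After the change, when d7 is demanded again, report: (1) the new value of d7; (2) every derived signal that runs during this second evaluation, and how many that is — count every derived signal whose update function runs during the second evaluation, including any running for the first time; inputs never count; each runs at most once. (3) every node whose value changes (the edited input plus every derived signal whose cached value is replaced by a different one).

First evaluation (everything demanded from the output):
  d2 = headl([-6, -5]) = -6
  d4 = sub(-6, 3) = -9
  d6 = add(-9, -9) = -18
  d7 = max2(-18, -9) = -9

Propagation after the edit:
  d2: runs — s2 [-6, -5]->[-7]; result -7.
  d4: runs — d2 -6->-7; result -10.
  d6: runs — d4 -9->-10; d4 -9->-10; result -20.
  d7: runs — d6 -18->-20; d4 -9->-10; result -10.

New value of d7: -10.
Derived signals that run: d2, d4, d6, d7 — 4 in total.
Values that change: s2, d2, d4, d6, d7.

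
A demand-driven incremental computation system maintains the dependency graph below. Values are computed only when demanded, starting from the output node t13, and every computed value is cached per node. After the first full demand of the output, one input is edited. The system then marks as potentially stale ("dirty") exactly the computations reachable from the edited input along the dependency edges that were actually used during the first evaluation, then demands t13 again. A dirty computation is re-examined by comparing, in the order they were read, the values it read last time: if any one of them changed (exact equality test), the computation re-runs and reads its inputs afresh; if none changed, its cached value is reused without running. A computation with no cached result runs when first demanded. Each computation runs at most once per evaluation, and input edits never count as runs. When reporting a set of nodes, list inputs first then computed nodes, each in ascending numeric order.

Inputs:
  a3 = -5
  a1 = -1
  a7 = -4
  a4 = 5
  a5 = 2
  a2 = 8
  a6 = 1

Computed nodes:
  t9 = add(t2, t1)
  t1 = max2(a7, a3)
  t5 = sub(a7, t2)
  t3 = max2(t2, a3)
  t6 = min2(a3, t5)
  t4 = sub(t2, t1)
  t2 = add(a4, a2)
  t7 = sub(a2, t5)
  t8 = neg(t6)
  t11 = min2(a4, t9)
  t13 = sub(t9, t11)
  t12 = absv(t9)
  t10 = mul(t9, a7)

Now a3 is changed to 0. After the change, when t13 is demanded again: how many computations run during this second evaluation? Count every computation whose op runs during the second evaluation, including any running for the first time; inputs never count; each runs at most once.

Computations that run: t1, t9, t11, t13 — 4 in total.

First evaluation (everything demanded from the output):
  t1 = max2(-4, -5) = -4
  t2 = add(5, 8) = 13
  t9 = add(13, -4) = 9
  t11 = min2(5, 9) = 5
  t13 = sub(9, 5) = 4

Propagation after the edit:
  t1: runs — a3 -5->0; result 0.
  t9: runs — t1 -4->0; result 13.
  t11: runs — t9 9->13; result 5 (same value as before).
  t13: runs — t9 9->13; result 8.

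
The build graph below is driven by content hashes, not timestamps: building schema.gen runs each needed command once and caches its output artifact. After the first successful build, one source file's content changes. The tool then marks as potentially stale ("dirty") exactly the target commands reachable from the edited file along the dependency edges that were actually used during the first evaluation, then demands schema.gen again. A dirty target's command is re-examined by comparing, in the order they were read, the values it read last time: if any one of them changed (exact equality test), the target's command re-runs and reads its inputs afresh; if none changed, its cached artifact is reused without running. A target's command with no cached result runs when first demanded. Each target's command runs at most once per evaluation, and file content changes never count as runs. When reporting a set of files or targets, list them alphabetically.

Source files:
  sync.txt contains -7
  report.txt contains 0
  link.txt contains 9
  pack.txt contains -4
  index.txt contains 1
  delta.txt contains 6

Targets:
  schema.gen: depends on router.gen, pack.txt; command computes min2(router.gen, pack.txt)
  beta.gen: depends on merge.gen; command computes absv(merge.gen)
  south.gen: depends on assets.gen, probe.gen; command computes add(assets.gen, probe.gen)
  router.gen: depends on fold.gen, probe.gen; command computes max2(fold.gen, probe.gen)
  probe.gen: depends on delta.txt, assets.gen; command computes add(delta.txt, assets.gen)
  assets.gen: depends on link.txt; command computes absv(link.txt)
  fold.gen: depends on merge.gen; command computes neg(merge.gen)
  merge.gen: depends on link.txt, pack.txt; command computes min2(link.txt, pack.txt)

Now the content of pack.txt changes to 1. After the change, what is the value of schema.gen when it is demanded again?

schema.gen now evaluates to 1.

Initial pass — values computed on the first demand:
  assets.gen = absv(9) = 9
  merge.gen = min2(9, -4) = -4
  fold.gen = neg(-4) = 4
  probe.gen = add(6, 9) = 15
  router.gen = max2(4, 15) = 15
  schema.gen = min2(15, -4) = -4

Second demand — change propagation:
  merge.gen: re-runs because pack.txt -4->1; new result 1.
  fold.gen: re-runs because merge.gen -4->1; new result -1.
  router.gen: re-runs because fold.gen 4->-1; new result 15 (unchanged).
  schema.gen: re-runs because pack.txt -4->1; new result 1.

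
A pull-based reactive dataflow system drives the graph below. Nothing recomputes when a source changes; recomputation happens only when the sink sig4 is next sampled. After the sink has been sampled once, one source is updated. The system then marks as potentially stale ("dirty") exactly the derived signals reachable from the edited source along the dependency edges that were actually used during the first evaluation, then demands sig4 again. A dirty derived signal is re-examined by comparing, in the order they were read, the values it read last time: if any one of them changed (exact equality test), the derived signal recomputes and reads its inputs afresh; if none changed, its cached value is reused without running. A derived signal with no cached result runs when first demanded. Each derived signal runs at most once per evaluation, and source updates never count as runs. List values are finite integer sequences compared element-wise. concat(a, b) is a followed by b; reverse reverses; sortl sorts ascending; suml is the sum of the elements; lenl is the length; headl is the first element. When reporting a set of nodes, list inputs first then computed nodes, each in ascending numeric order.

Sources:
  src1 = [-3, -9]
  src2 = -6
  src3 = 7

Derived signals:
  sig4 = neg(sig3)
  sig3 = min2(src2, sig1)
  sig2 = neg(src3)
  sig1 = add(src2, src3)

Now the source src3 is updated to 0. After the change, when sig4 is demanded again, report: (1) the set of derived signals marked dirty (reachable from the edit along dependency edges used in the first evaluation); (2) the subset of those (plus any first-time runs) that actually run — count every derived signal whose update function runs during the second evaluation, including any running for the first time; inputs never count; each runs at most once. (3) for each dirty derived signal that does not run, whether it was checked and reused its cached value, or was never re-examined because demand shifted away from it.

First evaluation (everything demanded from the output):
  sig1 = add(-6, 7) = 1
  sig3 = min2(-6, 1) = -6
  sig4 = neg(-6) = 6

Propagation after the edit:
  sig1: runs — src3 7->0; result -6.
  sig3: runs — sig1 1->-6; result -6 (same value as before).
  sig4: checked — values it read are unchanged (sig3 unchanged); reused cached 6 without running.

Key observation: the change is absorbed at sig3 — it re-runs but produces the same value, and the output's value is unchanged.

Marked dirty: sig1, sig3, sig4.
Derived signals that run: sig1, sig3 — 2 in total.
Checked but reused from cache: sig4.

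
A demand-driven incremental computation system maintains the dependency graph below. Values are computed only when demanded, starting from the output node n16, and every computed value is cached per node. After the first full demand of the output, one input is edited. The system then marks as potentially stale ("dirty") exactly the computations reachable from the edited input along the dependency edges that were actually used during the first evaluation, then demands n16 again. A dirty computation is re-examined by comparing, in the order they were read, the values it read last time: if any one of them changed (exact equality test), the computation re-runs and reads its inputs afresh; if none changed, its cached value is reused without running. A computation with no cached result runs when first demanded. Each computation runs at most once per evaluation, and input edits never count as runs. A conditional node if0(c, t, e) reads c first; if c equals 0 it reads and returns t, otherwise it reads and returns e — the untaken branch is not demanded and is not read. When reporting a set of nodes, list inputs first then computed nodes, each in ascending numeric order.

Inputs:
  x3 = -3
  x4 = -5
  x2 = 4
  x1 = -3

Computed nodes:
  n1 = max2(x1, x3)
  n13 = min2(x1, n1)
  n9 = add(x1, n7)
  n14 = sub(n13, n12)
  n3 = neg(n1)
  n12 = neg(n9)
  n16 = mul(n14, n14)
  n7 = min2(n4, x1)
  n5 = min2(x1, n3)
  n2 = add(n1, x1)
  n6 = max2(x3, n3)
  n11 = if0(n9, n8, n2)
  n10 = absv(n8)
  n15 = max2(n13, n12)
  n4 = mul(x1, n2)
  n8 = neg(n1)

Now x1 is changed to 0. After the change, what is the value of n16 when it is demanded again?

New value of n16: 0.

First evaluation (everything demanded from the output):
  n1 = max2(-3, -3) = -3
  n2 = add(-3, -3) = -6
  n4 = mul(-3, -6) = 18
  n7 = min2(18, -3) = -3
  n9 = add(-3, -3) = -6
  n12 = neg(-6) = 6
  n13 = min2(-3, -3) = -3
  n14 = sub(-3, 6) = -9
  n16 = mul(-9, -9) = 81

Propagation after the edit:
  n1: runs — x1 -3->0; result 0.
  n2: runs — n1 -3->0; x1 -3->0; result 0.
  n4: runs — x1 -3->0; n2 -6->0; result 0.
  n7: runs — n4 18->0; x1 -3->0; result 0.
  n9: runs — x1 -3->0; n7 -3->0; result 0.
  n12: runs — n9 -6->0; result 0.
  n13: runs — x1 -3->0; n1 -3->0; result 0.
  n14: runs — n13 -3->0; n12 6->0; result 0.
  n16: runs — n14 -9->0; n14 -9->0; result 0.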